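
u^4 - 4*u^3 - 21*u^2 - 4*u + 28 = (u - 7)*(u - 1)*(u + 2)^2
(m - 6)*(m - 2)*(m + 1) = m^3 - 7*m^2 + 4*m + 12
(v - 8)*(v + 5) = v^2 - 3*v - 40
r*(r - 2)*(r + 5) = r^3 + 3*r^2 - 10*r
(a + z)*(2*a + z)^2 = 4*a^3 + 8*a^2*z + 5*a*z^2 + z^3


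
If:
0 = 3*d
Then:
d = 0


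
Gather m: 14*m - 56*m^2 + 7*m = -56*m^2 + 21*m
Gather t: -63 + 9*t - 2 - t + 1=8*t - 64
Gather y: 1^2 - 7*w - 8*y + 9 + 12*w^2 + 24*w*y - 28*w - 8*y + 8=12*w^2 - 35*w + y*(24*w - 16) + 18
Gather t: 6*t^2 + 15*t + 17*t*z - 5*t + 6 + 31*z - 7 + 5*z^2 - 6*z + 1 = 6*t^2 + t*(17*z + 10) + 5*z^2 + 25*z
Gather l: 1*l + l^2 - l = l^2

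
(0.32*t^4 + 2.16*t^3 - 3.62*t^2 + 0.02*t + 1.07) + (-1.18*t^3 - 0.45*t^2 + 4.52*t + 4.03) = 0.32*t^4 + 0.98*t^3 - 4.07*t^2 + 4.54*t + 5.1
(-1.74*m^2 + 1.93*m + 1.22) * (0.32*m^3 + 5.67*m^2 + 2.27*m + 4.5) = -0.5568*m^5 - 9.2482*m^4 + 7.3837*m^3 + 3.4685*m^2 + 11.4544*m + 5.49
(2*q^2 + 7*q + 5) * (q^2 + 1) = 2*q^4 + 7*q^3 + 7*q^2 + 7*q + 5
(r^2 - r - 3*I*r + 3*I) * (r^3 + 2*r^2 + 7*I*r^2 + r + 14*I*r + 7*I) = r^5 + r^4 + 4*I*r^4 + 20*r^3 + 4*I*r^3 + 20*r^2 - 4*I*r^2 - 21*r - 4*I*r - 21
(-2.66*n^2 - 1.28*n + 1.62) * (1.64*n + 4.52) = -4.3624*n^3 - 14.1224*n^2 - 3.1288*n + 7.3224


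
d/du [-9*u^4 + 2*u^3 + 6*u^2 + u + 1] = -36*u^3 + 6*u^2 + 12*u + 1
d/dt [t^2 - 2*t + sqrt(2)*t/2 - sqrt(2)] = 2*t - 2 + sqrt(2)/2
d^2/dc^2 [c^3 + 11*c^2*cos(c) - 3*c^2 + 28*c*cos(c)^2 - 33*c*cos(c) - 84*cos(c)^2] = -11*c^2*cos(c) - 44*c*sin(c) + 33*c*cos(c) - 56*c*cos(2*c) + 6*c + 66*sin(c) - 56*sin(2*c) + 22*cos(c) + 168*cos(2*c) - 6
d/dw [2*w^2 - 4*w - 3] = 4*w - 4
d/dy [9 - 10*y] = -10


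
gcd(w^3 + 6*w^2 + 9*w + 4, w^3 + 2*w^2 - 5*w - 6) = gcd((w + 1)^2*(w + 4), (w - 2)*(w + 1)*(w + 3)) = w + 1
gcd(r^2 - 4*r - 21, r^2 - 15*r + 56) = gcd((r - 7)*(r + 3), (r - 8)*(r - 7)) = r - 7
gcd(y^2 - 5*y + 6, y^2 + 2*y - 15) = y - 3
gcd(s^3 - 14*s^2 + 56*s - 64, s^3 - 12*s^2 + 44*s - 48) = s^2 - 6*s + 8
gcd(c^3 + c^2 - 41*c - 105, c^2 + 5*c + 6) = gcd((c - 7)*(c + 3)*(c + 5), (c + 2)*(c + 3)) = c + 3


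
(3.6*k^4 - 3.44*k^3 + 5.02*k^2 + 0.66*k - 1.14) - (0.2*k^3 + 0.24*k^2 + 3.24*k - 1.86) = 3.6*k^4 - 3.64*k^3 + 4.78*k^2 - 2.58*k + 0.72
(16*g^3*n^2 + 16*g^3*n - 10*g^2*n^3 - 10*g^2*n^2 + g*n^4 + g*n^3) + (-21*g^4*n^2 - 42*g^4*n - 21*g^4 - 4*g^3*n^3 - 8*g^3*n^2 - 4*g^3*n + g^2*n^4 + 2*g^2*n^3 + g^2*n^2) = -21*g^4*n^2 - 42*g^4*n - 21*g^4 - 4*g^3*n^3 + 8*g^3*n^2 + 12*g^3*n + g^2*n^4 - 8*g^2*n^3 - 9*g^2*n^2 + g*n^4 + g*n^3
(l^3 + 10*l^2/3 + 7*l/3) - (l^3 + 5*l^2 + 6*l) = -5*l^2/3 - 11*l/3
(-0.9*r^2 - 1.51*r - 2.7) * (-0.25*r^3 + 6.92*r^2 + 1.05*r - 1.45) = 0.225*r^5 - 5.8505*r^4 - 10.7192*r^3 - 18.9645*r^2 - 0.645500000000001*r + 3.915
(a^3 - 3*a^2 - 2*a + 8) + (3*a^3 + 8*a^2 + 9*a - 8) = 4*a^3 + 5*a^2 + 7*a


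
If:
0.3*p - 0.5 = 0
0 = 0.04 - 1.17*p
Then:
No Solution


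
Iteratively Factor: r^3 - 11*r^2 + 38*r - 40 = (r - 4)*(r^2 - 7*r + 10) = (r - 5)*(r - 4)*(r - 2)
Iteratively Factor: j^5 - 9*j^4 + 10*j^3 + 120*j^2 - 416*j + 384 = (j + 4)*(j^4 - 13*j^3 + 62*j^2 - 128*j + 96) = (j - 2)*(j + 4)*(j^3 - 11*j^2 + 40*j - 48) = (j - 4)*(j - 2)*(j + 4)*(j^2 - 7*j + 12) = (j - 4)^2*(j - 2)*(j + 4)*(j - 3)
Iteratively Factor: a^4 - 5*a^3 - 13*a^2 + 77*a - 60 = (a - 1)*(a^3 - 4*a^2 - 17*a + 60) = (a - 1)*(a + 4)*(a^2 - 8*a + 15) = (a - 3)*(a - 1)*(a + 4)*(a - 5)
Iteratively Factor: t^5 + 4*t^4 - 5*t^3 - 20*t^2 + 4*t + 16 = (t + 2)*(t^4 + 2*t^3 - 9*t^2 - 2*t + 8) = (t - 1)*(t + 2)*(t^3 + 3*t^2 - 6*t - 8) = (t - 1)*(t + 2)*(t + 4)*(t^2 - t - 2) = (t - 1)*(t + 1)*(t + 2)*(t + 4)*(t - 2)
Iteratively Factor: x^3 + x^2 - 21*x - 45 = (x + 3)*(x^2 - 2*x - 15) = (x - 5)*(x + 3)*(x + 3)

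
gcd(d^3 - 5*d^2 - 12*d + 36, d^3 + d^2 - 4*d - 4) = d - 2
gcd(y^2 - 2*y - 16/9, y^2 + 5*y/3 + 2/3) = y + 2/3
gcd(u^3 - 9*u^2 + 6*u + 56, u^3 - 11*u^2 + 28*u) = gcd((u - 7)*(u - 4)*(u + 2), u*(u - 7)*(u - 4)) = u^2 - 11*u + 28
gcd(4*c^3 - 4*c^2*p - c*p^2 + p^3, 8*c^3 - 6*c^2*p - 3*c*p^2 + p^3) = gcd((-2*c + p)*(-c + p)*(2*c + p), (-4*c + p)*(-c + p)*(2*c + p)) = -2*c^2 + c*p + p^2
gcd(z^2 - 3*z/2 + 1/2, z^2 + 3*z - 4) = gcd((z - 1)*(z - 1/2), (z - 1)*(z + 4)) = z - 1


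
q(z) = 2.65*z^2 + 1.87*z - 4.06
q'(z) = 5.3*z + 1.87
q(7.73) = 168.74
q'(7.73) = 42.84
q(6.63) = 124.82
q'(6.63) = 37.01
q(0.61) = -1.93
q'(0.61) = 5.10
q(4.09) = 47.92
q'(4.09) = 23.55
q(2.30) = 14.26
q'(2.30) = 14.06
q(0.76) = -1.11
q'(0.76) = 5.90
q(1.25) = 2.42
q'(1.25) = 8.50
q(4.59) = 60.35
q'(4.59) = 26.20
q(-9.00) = 193.76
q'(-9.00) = -45.83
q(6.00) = 102.56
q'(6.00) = 33.67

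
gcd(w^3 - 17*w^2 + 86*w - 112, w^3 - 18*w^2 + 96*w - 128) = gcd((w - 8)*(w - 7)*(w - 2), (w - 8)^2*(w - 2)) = w^2 - 10*w + 16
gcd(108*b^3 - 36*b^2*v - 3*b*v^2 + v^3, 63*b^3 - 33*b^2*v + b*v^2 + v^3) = -3*b + v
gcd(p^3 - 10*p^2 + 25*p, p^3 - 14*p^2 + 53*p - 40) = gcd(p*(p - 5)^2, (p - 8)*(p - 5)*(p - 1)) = p - 5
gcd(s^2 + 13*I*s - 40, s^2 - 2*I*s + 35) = s + 5*I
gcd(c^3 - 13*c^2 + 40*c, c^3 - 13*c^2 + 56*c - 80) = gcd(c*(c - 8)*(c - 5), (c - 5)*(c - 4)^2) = c - 5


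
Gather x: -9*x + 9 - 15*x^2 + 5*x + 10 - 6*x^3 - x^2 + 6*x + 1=-6*x^3 - 16*x^2 + 2*x + 20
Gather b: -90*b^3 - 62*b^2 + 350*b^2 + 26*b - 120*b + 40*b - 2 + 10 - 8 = -90*b^3 + 288*b^2 - 54*b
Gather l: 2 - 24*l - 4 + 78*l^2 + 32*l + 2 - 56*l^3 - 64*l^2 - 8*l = -56*l^3 + 14*l^2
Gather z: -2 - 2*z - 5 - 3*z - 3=-5*z - 10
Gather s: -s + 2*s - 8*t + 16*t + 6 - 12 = s + 8*t - 6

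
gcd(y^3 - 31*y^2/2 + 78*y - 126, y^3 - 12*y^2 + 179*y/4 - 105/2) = y^2 - 19*y/2 + 21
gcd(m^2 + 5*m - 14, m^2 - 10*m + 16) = m - 2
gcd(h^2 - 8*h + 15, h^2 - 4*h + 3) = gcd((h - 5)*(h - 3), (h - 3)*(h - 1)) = h - 3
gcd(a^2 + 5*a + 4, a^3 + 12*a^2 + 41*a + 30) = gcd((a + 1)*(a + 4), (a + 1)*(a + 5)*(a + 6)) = a + 1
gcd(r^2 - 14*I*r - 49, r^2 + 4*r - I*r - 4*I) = 1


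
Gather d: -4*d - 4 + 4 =-4*d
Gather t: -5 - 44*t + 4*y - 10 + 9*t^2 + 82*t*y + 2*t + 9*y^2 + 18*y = 9*t^2 + t*(82*y - 42) + 9*y^2 + 22*y - 15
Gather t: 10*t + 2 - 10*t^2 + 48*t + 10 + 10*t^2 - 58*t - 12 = 0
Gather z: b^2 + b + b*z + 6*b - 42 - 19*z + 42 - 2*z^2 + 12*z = b^2 + 7*b - 2*z^2 + z*(b - 7)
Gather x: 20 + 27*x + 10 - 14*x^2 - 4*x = -14*x^2 + 23*x + 30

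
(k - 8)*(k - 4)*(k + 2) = k^3 - 10*k^2 + 8*k + 64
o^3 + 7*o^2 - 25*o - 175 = (o - 5)*(o + 5)*(o + 7)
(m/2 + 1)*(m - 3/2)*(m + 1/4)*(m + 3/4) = m^4/2 + 3*m^3/4 - 37*m^2/32 - 93*m/64 - 9/32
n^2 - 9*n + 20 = (n - 5)*(n - 4)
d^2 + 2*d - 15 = (d - 3)*(d + 5)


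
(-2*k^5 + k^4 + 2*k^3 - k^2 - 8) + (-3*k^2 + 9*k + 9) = -2*k^5 + k^4 + 2*k^3 - 4*k^2 + 9*k + 1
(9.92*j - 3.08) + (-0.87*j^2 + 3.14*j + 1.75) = -0.87*j^2 + 13.06*j - 1.33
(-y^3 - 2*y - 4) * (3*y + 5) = -3*y^4 - 5*y^3 - 6*y^2 - 22*y - 20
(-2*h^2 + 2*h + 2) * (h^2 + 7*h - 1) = -2*h^4 - 12*h^3 + 18*h^2 + 12*h - 2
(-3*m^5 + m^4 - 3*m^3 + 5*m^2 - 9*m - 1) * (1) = -3*m^5 + m^4 - 3*m^3 + 5*m^2 - 9*m - 1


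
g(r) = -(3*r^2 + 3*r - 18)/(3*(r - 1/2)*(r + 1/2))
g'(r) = -(6*r + 3)/(3*(r - 1/2)*(r + 1/2)) + (3*r^2 + 3*r - 18)/(3*(r - 1/2)*(r + 1/2)^2) + (3*r^2 + 3*r - 18)/(3*(r - 1/2)^2*(r + 1/2)) = 4*(4*r^2 - 46*r + 1)/(16*r^4 - 8*r^2 + 1)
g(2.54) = -0.48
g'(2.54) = -0.59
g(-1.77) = 1.61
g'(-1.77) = 2.86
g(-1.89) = 1.30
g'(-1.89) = 2.32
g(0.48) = -269.88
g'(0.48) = -13118.49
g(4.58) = -0.94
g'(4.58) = -0.07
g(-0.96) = 8.99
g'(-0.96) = 27.07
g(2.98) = -0.68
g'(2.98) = -0.34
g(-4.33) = -0.46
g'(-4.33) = 0.20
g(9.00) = -1.04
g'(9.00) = 0.00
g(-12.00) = -0.88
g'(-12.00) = 0.01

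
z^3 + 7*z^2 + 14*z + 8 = (z + 1)*(z + 2)*(z + 4)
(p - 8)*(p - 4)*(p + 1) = p^3 - 11*p^2 + 20*p + 32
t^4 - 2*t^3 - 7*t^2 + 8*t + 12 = (t - 3)*(t - 2)*(t + 1)*(t + 2)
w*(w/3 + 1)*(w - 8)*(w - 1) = w^4/3 - 2*w^3 - 19*w^2/3 + 8*w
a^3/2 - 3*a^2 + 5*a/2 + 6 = (a/2 + 1/2)*(a - 4)*(a - 3)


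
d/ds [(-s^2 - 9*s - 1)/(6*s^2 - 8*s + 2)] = (31*s^2 + 4*s - 13)/(2*(9*s^4 - 24*s^3 + 22*s^2 - 8*s + 1))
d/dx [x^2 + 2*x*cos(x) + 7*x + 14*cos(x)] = -2*x*sin(x) + 2*x - 14*sin(x) + 2*cos(x) + 7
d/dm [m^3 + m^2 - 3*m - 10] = 3*m^2 + 2*m - 3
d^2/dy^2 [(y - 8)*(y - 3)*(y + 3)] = 6*y - 16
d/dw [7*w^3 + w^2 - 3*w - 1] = 21*w^2 + 2*w - 3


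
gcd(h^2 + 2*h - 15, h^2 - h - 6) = h - 3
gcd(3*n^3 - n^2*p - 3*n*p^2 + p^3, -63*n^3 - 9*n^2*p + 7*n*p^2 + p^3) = -3*n + p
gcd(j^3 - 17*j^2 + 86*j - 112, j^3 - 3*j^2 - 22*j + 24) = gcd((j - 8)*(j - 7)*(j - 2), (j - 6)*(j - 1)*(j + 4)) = 1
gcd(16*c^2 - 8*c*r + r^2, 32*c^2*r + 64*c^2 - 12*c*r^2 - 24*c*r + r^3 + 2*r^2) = -4*c + r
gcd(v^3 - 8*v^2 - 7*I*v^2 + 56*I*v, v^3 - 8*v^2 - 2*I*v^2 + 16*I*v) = v^2 - 8*v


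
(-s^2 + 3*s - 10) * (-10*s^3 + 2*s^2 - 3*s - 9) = 10*s^5 - 32*s^4 + 109*s^3 - 20*s^2 + 3*s + 90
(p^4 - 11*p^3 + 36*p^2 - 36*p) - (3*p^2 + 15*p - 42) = p^4 - 11*p^3 + 33*p^2 - 51*p + 42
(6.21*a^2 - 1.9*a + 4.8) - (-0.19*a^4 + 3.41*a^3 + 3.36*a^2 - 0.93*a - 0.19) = 0.19*a^4 - 3.41*a^3 + 2.85*a^2 - 0.97*a + 4.99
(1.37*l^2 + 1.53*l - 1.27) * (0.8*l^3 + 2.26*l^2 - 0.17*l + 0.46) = 1.096*l^5 + 4.3202*l^4 + 2.2089*l^3 - 2.5001*l^2 + 0.9197*l - 0.5842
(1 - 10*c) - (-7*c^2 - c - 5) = 7*c^2 - 9*c + 6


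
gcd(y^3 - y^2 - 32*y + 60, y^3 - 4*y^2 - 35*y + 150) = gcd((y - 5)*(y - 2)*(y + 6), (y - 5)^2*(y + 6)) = y^2 + y - 30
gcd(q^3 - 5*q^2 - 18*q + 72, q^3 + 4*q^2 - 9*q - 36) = q^2 + q - 12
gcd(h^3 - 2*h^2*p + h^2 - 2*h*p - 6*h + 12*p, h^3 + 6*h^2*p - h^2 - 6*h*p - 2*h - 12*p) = h - 2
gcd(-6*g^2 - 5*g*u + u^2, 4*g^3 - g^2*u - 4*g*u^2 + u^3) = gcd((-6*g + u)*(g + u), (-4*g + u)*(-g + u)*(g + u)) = g + u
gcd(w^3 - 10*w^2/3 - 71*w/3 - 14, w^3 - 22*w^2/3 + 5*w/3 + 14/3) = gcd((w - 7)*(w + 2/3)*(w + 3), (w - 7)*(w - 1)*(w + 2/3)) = w^2 - 19*w/3 - 14/3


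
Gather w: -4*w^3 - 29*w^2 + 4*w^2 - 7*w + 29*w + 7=-4*w^3 - 25*w^2 + 22*w + 7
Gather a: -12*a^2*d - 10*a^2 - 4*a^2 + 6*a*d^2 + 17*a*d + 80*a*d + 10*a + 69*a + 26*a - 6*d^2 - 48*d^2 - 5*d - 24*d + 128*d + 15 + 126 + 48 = a^2*(-12*d - 14) + a*(6*d^2 + 97*d + 105) - 54*d^2 + 99*d + 189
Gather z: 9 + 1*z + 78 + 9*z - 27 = 10*z + 60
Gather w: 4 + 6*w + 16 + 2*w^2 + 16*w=2*w^2 + 22*w + 20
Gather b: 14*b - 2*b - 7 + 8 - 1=12*b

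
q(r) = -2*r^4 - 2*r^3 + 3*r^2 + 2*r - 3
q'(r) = -8*r^3 - 6*r^2 + 6*r + 2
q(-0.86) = -2.32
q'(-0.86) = -2.51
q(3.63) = -399.13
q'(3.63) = -437.94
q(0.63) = -1.36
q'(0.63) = 1.40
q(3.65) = -407.96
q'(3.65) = -445.05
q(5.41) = -1934.30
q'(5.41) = -1407.87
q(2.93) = -169.09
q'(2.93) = -233.16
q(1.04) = -2.26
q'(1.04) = -7.25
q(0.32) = -2.14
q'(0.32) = 3.04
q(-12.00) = -37611.00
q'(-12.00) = 12890.00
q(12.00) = -44475.00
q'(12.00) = -14614.00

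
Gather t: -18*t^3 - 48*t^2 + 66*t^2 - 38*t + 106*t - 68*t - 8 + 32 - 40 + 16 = -18*t^3 + 18*t^2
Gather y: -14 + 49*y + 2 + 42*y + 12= 91*y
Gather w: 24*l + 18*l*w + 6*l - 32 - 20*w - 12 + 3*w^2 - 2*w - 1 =30*l + 3*w^2 + w*(18*l - 22) - 45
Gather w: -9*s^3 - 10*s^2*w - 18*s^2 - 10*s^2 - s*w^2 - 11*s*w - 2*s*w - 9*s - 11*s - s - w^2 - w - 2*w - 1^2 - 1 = -9*s^3 - 28*s^2 - 21*s + w^2*(-s - 1) + w*(-10*s^2 - 13*s - 3) - 2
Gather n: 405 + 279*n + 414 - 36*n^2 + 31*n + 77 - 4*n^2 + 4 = -40*n^2 + 310*n + 900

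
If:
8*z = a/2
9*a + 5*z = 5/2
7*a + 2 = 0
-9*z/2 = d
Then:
No Solution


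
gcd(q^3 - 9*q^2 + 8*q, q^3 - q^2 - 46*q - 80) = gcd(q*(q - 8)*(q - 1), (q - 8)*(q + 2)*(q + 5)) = q - 8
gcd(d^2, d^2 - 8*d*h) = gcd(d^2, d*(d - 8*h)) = d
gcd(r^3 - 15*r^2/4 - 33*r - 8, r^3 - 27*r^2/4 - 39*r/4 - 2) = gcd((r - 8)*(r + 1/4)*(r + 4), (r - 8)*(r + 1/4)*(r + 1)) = r^2 - 31*r/4 - 2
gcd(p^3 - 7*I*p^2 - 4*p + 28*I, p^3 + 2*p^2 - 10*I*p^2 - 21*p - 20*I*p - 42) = p^2 + p*(2 - 7*I) - 14*I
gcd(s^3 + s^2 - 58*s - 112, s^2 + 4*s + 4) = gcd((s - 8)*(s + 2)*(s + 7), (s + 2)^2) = s + 2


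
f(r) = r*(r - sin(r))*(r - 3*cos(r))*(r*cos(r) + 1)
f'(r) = r*(1 - cos(r))*(r - 3*cos(r))*(r*cos(r) + 1) + r*(r - sin(r))*(r - 3*cos(r))*(-r*sin(r) + cos(r)) + r*(r - sin(r))*(r*cos(r) + 1)*(3*sin(r) + 1) + (r - sin(r))*(r - 3*cos(r))*(r*cos(r) + 1) = -r*(r - sin(r))*(r - 3*cos(r))*(r*sin(r) - cos(r)) + r*(r - sin(r))*(r*cos(r) + 1)*(3*sin(r) + 1) - r*(r - 3*cos(r))*(r*cos(r) + 1)*(cos(r) - 1) + (r - sin(r))*(r - 3*cos(r))*(r*cos(r) + 1)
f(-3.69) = -72.85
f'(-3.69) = 198.32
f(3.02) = -104.89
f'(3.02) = -202.04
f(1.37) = 0.53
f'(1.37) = 3.67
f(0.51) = -0.03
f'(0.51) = -0.24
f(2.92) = -85.22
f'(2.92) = -190.27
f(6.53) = 1089.71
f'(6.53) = 600.67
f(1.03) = -0.14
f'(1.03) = 0.48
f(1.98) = 1.42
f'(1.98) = -10.53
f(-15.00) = -33939.95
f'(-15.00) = 32676.42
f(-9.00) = -4456.12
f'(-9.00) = 3556.51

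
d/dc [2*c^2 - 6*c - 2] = 4*c - 6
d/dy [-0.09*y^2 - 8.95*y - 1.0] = -0.18*y - 8.95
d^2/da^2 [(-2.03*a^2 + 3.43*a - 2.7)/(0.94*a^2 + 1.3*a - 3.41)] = (-1.77635683940025e-15*a^4 + 11.022816*a^3 - 53.356092*a^2 + 46.170732*a - 43.234866)/(0.830584*a^6 + 3.44604*a^5 - 4.273428*a^4 - 22.80512*a^3 + 15.502542*a^2 + 45.34959*a - 39.651821)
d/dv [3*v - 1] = 3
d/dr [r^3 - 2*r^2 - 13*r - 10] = 3*r^2 - 4*r - 13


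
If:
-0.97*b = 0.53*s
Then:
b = -0.54639175257732*s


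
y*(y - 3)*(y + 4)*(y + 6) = y^4 + 7*y^3 - 6*y^2 - 72*y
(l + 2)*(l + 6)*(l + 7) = l^3 + 15*l^2 + 68*l + 84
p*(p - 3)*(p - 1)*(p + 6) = p^4 + 2*p^3 - 21*p^2 + 18*p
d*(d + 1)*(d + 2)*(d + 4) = d^4 + 7*d^3 + 14*d^2 + 8*d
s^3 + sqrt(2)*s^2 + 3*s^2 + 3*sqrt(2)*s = s*(s + 3)*(s + sqrt(2))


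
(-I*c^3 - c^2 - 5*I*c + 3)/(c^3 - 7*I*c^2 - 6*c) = (I*c^3 + c^2 + 5*I*c - 3)/(c*(-c^2 + 7*I*c + 6))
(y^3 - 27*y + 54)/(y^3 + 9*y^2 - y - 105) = (y^2 + 3*y - 18)/(y^2 + 12*y + 35)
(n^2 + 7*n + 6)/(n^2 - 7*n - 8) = (n + 6)/(n - 8)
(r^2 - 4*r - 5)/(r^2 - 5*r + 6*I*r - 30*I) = (r + 1)/(r + 6*I)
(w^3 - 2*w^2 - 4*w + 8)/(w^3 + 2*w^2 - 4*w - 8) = (w - 2)/(w + 2)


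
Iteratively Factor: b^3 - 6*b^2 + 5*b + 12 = (b - 3)*(b^2 - 3*b - 4) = (b - 3)*(b + 1)*(b - 4)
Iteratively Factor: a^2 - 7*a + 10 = (a - 2)*(a - 5)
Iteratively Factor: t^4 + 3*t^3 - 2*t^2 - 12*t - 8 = (t + 2)*(t^3 + t^2 - 4*t - 4) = (t + 2)^2*(t^2 - t - 2) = (t - 2)*(t + 2)^2*(t + 1)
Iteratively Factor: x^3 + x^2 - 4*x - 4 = (x + 2)*(x^2 - x - 2) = (x - 2)*(x + 2)*(x + 1)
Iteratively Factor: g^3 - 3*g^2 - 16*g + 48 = (g - 4)*(g^2 + g - 12) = (g - 4)*(g - 3)*(g + 4)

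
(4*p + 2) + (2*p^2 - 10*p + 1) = 2*p^2 - 6*p + 3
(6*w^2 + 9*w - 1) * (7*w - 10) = 42*w^3 + 3*w^2 - 97*w + 10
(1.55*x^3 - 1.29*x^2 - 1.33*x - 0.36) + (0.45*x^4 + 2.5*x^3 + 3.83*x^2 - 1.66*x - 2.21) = 0.45*x^4 + 4.05*x^3 + 2.54*x^2 - 2.99*x - 2.57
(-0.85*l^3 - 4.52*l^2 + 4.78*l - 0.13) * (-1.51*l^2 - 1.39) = 1.2835*l^5 + 6.8252*l^4 - 6.0363*l^3 + 6.4791*l^2 - 6.6442*l + 0.1807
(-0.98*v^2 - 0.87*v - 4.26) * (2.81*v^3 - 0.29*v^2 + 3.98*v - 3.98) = -2.7538*v^5 - 2.1605*v^4 - 15.6187*v^3 + 1.6732*v^2 - 13.4922*v + 16.9548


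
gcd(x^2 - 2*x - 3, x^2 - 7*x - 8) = x + 1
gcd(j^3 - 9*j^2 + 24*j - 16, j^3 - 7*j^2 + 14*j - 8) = j^2 - 5*j + 4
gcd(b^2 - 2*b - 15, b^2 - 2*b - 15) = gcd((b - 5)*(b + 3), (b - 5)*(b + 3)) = b^2 - 2*b - 15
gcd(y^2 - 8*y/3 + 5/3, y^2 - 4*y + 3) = y - 1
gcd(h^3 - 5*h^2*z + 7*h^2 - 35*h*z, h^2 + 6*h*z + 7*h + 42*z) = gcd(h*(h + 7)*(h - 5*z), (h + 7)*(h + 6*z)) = h + 7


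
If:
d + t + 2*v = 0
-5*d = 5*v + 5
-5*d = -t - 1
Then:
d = 3/4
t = 11/4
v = -7/4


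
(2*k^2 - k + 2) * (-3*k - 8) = -6*k^3 - 13*k^2 + 2*k - 16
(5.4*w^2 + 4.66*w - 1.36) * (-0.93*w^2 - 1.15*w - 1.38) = -5.022*w^4 - 10.5438*w^3 - 11.5462*w^2 - 4.8668*w + 1.8768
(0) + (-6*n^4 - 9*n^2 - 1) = -6*n^4 - 9*n^2 - 1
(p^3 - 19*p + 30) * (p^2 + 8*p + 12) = p^5 + 8*p^4 - 7*p^3 - 122*p^2 + 12*p + 360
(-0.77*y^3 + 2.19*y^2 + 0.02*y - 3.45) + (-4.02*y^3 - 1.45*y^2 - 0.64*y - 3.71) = -4.79*y^3 + 0.74*y^2 - 0.62*y - 7.16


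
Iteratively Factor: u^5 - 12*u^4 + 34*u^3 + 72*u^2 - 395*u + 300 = (u - 4)*(u^4 - 8*u^3 + 2*u^2 + 80*u - 75) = (u - 4)*(u - 1)*(u^3 - 7*u^2 - 5*u + 75) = (u - 5)*(u - 4)*(u - 1)*(u^2 - 2*u - 15) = (u - 5)*(u - 4)*(u - 1)*(u + 3)*(u - 5)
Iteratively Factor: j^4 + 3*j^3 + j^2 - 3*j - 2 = (j + 2)*(j^3 + j^2 - j - 1) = (j + 1)*(j + 2)*(j^2 - 1) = (j + 1)^2*(j + 2)*(j - 1)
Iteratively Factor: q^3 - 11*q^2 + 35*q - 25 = (q - 5)*(q^2 - 6*q + 5) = (q - 5)^2*(q - 1)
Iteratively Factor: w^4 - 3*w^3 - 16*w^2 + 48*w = (w - 4)*(w^3 + w^2 - 12*w) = w*(w - 4)*(w^2 + w - 12) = w*(w - 4)*(w - 3)*(w + 4)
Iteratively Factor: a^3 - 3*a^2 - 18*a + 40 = (a - 2)*(a^2 - a - 20) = (a - 5)*(a - 2)*(a + 4)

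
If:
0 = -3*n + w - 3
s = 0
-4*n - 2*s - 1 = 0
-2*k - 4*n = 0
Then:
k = 1/2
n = -1/4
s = 0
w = 9/4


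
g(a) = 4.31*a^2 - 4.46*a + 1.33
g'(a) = 8.62*a - 4.46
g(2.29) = 13.72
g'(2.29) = 15.28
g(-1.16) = 12.30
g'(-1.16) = -14.46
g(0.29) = 0.40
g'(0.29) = -1.96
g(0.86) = 0.68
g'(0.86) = 2.95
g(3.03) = 27.39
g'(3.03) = 21.66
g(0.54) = 0.18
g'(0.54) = 0.19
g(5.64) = 113.27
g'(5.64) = 44.16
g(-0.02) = 1.42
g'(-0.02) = -4.63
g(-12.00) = 675.49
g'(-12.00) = -107.90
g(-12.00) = 675.49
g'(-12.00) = -107.90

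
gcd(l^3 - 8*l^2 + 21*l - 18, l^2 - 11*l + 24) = l - 3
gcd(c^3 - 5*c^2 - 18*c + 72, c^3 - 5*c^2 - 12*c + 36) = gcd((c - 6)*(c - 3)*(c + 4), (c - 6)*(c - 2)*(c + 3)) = c - 6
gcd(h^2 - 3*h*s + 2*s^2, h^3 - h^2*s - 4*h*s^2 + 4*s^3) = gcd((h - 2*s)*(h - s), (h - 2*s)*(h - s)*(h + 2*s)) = h^2 - 3*h*s + 2*s^2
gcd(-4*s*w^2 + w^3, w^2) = w^2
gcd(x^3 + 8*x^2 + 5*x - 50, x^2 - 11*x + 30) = 1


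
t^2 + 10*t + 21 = (t + 3)*(t + 7)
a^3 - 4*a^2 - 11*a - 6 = (a - 6)*(a + 1)^2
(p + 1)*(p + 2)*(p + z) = p^3 + p^2*z + 3*p^2 + 3*p*z + 2*p + 2*z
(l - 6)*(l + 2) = l^2 - 4*l - 12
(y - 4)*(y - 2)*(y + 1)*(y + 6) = y^4 + y^3 - 28*y^2 + 20*y + 48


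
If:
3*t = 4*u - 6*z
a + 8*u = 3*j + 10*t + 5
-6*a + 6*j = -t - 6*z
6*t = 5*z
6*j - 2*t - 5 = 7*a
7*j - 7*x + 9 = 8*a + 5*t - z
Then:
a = -1235/349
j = -3500/1047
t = -50/349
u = -255/698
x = 15133/7329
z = -60/349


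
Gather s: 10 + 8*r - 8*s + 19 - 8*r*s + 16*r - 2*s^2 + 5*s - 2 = 24*r - 2*s^2 + s*(-8*r - 3) + 27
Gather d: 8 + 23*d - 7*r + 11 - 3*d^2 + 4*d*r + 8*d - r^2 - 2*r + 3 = -3*d^2 + d*(4*r + 31) - r^2 - 9*r + 22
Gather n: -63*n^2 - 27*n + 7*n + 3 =-63*n^2 - 20*n + 3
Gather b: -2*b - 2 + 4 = 2 - 2*b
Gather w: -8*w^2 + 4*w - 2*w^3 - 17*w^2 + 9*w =-2*w^3 - 25*w^2 + 13*w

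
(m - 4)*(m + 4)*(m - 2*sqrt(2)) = m^3 - 2*sqrt(2)*m^2 - 16*m + 32*sqrt(2)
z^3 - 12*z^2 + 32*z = z*(z - 8)*(z - 4)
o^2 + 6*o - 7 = (o - 1)*(o + 7)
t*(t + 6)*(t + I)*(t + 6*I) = t^4 + 6*t^3 + 7*I*t^3 - 6*t^2 + 42*I*t^2 - 36*t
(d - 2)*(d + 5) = d^2 + 3*d - 10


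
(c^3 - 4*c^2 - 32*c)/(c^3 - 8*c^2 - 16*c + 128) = c/(c - 4)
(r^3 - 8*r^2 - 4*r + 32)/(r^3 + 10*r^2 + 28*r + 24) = (r^2 - 10*r + 16)/(r^2 + 8*r + 12)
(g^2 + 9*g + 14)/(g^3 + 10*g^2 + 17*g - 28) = (g + 2)/(g^2 + 3*g - 4)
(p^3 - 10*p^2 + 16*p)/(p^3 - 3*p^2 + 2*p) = (p - 8)/(p - 1)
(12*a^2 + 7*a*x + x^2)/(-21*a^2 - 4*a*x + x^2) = (4*a + x)/(-7*a + x)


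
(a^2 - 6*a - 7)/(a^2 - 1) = (a - 7)/(a - 1)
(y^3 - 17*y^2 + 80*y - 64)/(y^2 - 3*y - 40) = (y^2 - 9*y + 8)/(y + 5)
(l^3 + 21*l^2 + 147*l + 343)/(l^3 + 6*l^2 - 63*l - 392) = (l + 7)/(l - 8)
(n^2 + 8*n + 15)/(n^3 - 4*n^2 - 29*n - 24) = (n + 5)/(n^2 - 7*n - 8)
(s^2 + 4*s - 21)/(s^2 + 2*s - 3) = (s^2 + 4*s - 21)/(s^2 + 2*s - 3)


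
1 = 1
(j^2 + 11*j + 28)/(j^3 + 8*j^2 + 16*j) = (j + 7)/(j*(j + 4))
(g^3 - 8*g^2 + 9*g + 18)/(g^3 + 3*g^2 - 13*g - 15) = (g - 6)/(g + 5)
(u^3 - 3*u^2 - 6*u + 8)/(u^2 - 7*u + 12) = (u^2 + u - 2)/(u - 3)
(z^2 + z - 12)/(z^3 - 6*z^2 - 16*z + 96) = (z - 3)/(z^2 - 10*z + 24)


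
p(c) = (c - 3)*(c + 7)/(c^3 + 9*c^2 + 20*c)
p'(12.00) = 0.00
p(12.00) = 0.05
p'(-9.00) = 0.00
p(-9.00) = -0.13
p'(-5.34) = 24.79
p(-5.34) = 5.69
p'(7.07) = 0.00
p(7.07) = 0.06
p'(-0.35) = 8.33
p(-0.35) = 3.75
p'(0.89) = 1.20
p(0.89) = -0.65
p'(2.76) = 0.08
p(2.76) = -0.02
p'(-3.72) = -64.94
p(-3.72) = 16.53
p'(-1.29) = 0.15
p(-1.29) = 1.89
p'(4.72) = 0.01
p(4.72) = 0.05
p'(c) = (c - 3)*(c + 7)*(-3*c^2 - 18*c - 20)/(c^3 + 9*c^2 + 20*c)^2 + (c - 3)/(c^3 + 9*c^2 + 20*c) + (c + 7)/(c^3 + 9*c^2 + 20*c)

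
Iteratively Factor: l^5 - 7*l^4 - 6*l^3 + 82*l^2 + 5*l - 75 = (l - 5)*(l^4 - 2*l^3 - 16*l^2 + 2*l + 15) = (l - 5)*(l + 1)*(l^3 - 3*l^2 - 13*l + 15) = (l - 5)^2*(l + 1)*(l^2 + 2*l - 3) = (l - 5)^2*(l + 1)*(l + 3)*(l - 1)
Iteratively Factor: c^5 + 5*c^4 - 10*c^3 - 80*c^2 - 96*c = (c - 4)*(c^4 + 9*c^3 + 26*c^2 + 24*c) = (c - 4)*(c + 4)*(c^3 + 5*c^2 + 6*c) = (c - 4)*(c + 2)*(c + 4)*(c^2 + 3*c) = c*(c - 4)*(c + 2)*(c + 4)*(c + 3)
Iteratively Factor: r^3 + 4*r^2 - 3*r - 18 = (r + 3)*(r^2 + r - 6) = (r - 2)*(r + 3)*(r + 3)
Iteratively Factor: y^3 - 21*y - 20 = (y - 5)*(y^2 + 5*y + 4) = (y - 5)*(y + 1)*(y + 4)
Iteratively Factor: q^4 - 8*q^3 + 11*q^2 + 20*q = (q - 5)*(q^3 - 3*q^2 - 4*q) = (q - 5)*(q + 1)*(q^2 - 4*q) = q*(q - 5)*(q + 1)*(q - 4)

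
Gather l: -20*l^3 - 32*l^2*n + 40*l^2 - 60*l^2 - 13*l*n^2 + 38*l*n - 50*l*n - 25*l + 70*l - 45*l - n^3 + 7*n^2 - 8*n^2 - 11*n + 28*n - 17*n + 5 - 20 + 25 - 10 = -20*l^3 + l^2*(-32*n - 20) + l*(-13*n^2 - 12*n) - n^3 - n^2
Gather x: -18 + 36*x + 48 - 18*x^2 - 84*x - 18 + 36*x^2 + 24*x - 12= 18*x^2 - 24*x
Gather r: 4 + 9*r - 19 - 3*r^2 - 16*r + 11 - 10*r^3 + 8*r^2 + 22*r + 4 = -10*r^3 + 5*r^2 + 15*r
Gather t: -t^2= -t^2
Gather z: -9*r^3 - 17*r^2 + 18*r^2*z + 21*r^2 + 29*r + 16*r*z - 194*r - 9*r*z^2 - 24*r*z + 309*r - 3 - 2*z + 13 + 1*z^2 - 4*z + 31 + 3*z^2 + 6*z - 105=-9*r^3 + 4*r^2 + 144*r + z^2*(4 - 9*r) + z*(18*r^2 - 8*r) - 64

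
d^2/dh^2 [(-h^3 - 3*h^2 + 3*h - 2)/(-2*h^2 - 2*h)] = (-5*h^3 + 6*h^2 + 6*h + 2)/(h^3*(h^3 + 3*h^2 + 3*h + 1))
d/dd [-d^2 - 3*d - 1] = -2*d - 3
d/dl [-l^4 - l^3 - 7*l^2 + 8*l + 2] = -4*l^3 - 3*l^2 - 14*l + 8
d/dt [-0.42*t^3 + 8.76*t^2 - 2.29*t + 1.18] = -1.26*t^2 + 17.52*t - 2.29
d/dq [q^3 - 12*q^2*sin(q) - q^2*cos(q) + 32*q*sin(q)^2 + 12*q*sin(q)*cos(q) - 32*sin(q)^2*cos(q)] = q^2*sin(q) - 12*q^2*cos(q) + 3*q^2 - 24*q*sin(q) + 32*q*sin(2*q) - 2*q*cos(q) + 12*q*cos(2*q) + 8*sin(q) + 6*sin(2*q) - 24*sin(3*q) - 16*cos(2*q) + 16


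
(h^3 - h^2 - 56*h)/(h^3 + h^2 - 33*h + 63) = h*(h - 8)/(h^2 - 6*h + 9)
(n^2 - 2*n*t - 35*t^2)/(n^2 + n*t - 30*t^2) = (n^2 - 2*n*t - 35*t^2)/(n^2 + n*t - 30*t^2)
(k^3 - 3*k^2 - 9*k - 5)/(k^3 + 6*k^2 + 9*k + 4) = (k - 5)/(k + 4)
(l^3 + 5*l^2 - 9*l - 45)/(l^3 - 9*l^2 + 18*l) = (l^2 + 8*l + 15)/(l*(l - 6))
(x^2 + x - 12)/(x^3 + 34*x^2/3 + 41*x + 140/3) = 3*(x - 3)/(3*x^2 + 22*x + 35)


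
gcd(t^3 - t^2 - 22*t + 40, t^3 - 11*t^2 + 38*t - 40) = t^2 - 6*t + 8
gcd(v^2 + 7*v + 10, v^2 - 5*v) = 1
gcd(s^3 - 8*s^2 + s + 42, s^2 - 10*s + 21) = s^2 - 10*s + 21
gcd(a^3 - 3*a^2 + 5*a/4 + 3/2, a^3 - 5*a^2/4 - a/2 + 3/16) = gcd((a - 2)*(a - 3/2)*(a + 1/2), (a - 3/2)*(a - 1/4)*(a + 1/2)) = a^2 - a - 3/4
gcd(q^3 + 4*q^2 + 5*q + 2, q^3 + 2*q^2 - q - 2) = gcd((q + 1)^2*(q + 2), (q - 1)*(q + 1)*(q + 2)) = q^2 + 3*q + 2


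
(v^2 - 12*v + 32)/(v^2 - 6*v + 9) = (v^2 - 12*v + 32)/(v^2 - 6*v + 9)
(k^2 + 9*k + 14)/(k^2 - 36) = (k^2 + 9*k + 14)/(k^2 - 36)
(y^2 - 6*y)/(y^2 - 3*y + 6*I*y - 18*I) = y*(y - 6)/(y^2 - 3*y + 6*I*y - 18*I)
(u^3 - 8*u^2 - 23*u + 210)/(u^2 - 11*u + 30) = (u^2 - 2*u - 35)/(u - 5)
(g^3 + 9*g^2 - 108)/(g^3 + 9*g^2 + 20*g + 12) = (g^2 + 3*g - 18)/(g^2 + 3*g + 2)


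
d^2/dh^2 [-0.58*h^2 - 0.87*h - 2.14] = -1.16000000000000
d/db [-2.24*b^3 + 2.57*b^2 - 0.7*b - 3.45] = -6.72*b^2 + 5.14*b - 0.7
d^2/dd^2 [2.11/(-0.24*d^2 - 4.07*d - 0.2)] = (0.243072*d^2 + 4.122096*d - 2.11*(0.48*d + 4.07)*(0.96*d + 8.14) + 0.20256)/(0.24*d^2 + 4.07*d + 0.2)^3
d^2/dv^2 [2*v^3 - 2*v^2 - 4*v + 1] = 12*v - 4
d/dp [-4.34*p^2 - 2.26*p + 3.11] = -8.68*p - 2.26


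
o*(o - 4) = o^2 - 4*o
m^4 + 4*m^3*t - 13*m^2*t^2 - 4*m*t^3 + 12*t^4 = (m - 2*t)*(m - t)*(m + t)*(m + 6*t)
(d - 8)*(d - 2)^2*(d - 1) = d^4 - 13*d^3 + 48*d^2 - 68*d + 32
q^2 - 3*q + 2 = (q - 2)*(q - 1)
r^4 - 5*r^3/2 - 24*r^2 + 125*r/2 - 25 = (r - 5)*(r - 2)*(r - 1/2)*(r + 5)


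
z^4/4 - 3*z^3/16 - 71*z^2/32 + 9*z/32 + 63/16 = (z/4 + 1/2)*(z - 3)*(z - 3/2)*(z + 7/4)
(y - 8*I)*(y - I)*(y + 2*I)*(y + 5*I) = y^4 - 2*I*y^3 + 45*y^2 + 34*I*y + 80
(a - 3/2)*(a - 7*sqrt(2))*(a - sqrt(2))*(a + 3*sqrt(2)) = a^4 - 5*sqrt(2)*a^3 - 3*a^3/2 - 34*a^2 + 15*sqrt(2)*a^2/2 + 51*a + 42*sqrt(2)*a - 63*sqrt(2)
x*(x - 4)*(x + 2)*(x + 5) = x^4 + 3*x^3 - 18*x^2 - 40*x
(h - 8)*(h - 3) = h^2 - 11*h + 24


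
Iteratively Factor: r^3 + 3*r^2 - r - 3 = (r - 1)*(r^2 + 4*r + 3) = (r - 1)*(r + 3)*(r + 1)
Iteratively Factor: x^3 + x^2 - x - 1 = (x + 1)*(x^2 - 1) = (x - 1)*(x + 1)*(x + 1)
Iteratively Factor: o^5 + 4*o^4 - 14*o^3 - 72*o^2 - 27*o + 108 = (o + 3)*(o^4 + o^3 - 17*o^2 - 21*o + 36) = (o - 4)*(o + 3)*(o^3 + 5*o^2 + 3*o - 9) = (o - 4)*(o + 3)^2*(o^2 + 2*o - 3) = (o - 4)*(o + 3)^3*(o - 1)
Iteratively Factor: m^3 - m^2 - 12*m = (m - 4)*(m^2 + 3*m) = (m - 4)*(m + 3)*(m)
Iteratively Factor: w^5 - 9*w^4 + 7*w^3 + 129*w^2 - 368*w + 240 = (w - 4)*(w^4 - 5*w^3 - 13*w^2 + 77*w - 60) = (w - 4)*(w - 1)*(w^3 - 4*w^2 - 17*w + 60) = (w - 5)*(w - 4)*(w - 1)*(w^2 + w - 12) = (w - 5)*(w - 4)*(w - 3)*(w - 1)*(w + 4)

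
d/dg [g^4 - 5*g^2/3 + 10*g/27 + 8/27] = 4*g^3 - 10*g/3 + 10/27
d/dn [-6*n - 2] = -6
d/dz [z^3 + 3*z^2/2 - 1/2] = 3*z*(z + 1)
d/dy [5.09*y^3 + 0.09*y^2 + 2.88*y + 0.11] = 15.27*y^2 + 0.18*y + 2.88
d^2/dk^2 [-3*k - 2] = 0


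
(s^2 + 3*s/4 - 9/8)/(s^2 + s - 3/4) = (4*s - 3)/(2*(2*s - 1))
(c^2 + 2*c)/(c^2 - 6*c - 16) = c/(c - 8)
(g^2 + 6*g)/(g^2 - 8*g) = (g + 6)/(g - 8)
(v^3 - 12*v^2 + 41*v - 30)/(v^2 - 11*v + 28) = (v^3 - 12*v^2 + 41*v - 30)/(v^2 - 11*v + 28)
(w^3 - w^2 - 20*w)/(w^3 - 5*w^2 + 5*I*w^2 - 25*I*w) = (w + 4)/(w + 5*I)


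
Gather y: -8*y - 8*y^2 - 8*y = -8*y^2 - 16*y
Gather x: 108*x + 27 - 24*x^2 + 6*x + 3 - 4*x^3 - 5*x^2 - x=-4*x^3 - 29*x^2 + 113*x + 30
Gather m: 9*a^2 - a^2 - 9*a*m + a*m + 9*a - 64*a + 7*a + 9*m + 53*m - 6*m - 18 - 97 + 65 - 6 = 8*a^2 - 48*a + m*(56 - 8*a) - 56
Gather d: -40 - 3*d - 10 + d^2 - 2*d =d^2 - 5*d - 50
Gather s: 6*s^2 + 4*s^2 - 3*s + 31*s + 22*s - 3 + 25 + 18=10*s^2 + 50*s + 40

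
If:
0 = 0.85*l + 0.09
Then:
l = -0.11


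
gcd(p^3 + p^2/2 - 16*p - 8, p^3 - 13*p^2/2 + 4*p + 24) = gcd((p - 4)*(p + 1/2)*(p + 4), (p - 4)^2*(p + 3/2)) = p - 4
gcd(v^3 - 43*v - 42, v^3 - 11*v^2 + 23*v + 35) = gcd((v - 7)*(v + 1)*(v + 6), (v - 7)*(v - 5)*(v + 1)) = v^2 - 6*v - 7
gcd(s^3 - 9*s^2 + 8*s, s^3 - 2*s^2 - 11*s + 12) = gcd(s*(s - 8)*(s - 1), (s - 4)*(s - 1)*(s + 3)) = s - 1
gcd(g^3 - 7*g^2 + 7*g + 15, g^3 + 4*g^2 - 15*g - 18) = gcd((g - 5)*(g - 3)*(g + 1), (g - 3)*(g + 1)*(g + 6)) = g^2 - 2*g - 3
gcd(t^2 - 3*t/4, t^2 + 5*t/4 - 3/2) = t - 3/4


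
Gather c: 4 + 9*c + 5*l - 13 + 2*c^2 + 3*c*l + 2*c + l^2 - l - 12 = 2*c^2 + c*(3*l + 11) + l^2 + 4*l - 21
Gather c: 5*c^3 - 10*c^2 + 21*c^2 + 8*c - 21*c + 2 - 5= 5*c^3 + 11*c^2 - 13*c - 3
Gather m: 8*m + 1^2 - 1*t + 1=8*m - t + 2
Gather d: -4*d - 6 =-4*d - 6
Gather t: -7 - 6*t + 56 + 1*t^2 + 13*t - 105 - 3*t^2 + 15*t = -2*t^2 + 22*t - 56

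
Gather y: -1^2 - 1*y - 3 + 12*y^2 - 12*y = 12*y^2 - 13*y - 4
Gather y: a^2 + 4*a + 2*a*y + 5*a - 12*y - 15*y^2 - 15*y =a^2 + 9*a - 15*y^2 + y*(2*a - 27)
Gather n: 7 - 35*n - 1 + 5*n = 6 - 30*n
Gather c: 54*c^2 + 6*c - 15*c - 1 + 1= 54*c^2 - 9*c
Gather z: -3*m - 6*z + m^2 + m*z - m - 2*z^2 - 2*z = m^2 - 4*m - 2*z^2 + z*(m - 8)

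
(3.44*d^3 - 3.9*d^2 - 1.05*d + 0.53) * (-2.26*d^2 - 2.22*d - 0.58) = -7.7744*d^5 + 1.1772*d^4 + 9.0358*d^3 + 3.3952*d^2 - 0.5676*d - 0.3074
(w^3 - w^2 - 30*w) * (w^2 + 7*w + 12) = w^5 + 6*w^4 - 25*w^3 - 222*w^2 - 360*w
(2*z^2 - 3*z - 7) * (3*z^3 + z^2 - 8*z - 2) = 6*z^5 - 7*z^4 - 40*z^3 + 13*z^2 + 62*z + 14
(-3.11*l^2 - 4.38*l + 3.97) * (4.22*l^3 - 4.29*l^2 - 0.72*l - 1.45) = -13.1242*l^5 - 5.1417*l^4 + 37.7828*l^3 - 9.3682*l^2 + 3.4926*l - 5.7565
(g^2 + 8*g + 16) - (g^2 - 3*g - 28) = 11*g + 44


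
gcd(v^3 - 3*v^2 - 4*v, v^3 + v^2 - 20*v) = v^2 - 4*v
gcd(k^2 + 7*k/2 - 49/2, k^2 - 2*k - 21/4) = k - 7/2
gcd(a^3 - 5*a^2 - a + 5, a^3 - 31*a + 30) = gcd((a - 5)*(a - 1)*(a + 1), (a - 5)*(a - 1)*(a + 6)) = a^2 - 6*a + 5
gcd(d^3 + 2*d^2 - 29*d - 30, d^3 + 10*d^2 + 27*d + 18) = d^2 + 7*d + 6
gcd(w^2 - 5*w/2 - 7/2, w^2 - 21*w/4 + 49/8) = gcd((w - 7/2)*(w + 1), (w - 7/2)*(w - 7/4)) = w - 7/2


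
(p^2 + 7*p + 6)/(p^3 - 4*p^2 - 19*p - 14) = (p + 6)/(p^2 - 5*p - 14)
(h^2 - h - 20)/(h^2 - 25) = (h + 4)/(h + 5)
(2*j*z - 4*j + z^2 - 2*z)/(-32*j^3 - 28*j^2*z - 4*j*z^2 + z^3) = (z - 2)/(-16*j^2 - 6*j*z + z^2)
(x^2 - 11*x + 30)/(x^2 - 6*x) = (x - 5)/x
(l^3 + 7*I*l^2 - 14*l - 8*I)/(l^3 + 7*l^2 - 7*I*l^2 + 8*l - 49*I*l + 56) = (l^2 + 6*I*l - 8)/(l^2 + l*(7 - 8*I) - 56*I)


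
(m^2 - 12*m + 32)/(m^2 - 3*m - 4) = (m - 8)/(m + 1)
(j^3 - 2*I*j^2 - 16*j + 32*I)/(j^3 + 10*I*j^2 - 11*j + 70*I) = (j^2 - 16)/(j^2 + 12*I*j - 35)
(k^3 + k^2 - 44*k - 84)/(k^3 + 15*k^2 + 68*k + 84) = (k - 7)/(k + 7)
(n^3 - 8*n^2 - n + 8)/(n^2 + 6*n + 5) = (n^2 - 9*n + 8)/(n + 5)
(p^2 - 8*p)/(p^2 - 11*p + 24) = p/(p - 3)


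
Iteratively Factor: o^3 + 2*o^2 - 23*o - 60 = (o + 3)*(o^2 - o - 20) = (o + 3)*(o + 4)*(o - 5)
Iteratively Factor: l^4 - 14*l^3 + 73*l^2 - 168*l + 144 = (l - 4)*(l^3 - 10*l^2 + 33*l - 36) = (l - 4)*(l - 3)*(l^2 - 7*l + 12) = (l - 4)*(l - 3)^2*(l - 4)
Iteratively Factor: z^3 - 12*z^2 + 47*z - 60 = (z - 5)*(z^2 - 7*z + 12) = (z - 5)*(z - 4)*(z - 3)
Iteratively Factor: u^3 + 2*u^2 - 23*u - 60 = (u + 3)*(u^2 - u - 20) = (u - 5)*(u + 3)*(u + 4)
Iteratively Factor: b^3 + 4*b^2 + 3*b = (b)*(b^2 + 4*b + 3) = b*(b + 1)*(b + 3)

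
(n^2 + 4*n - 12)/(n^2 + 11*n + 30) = (n - 2)/(n + 5)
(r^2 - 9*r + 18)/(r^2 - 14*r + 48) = (r - 3)/(r - 8)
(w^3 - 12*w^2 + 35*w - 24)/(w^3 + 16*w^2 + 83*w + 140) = (w^3 - 12*w^2 + 35*w - 24)/(w^3 + 16*w^2 + 83*w + 140)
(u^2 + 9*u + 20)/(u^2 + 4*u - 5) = (u + 4)/(u - 1)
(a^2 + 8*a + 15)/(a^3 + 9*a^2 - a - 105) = (a + 3)/(a^2 + 4*a - 21)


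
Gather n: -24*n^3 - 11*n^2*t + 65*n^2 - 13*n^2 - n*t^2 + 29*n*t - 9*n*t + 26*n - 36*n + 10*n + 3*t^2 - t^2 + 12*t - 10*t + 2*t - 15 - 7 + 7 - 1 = -24*n^3 + n^2*(52 - 11*t) + n*(-t^2 + 20*t) + 2*t^2 + 4*t - 16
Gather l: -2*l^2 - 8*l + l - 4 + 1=-2*l^2 - 7*l - 3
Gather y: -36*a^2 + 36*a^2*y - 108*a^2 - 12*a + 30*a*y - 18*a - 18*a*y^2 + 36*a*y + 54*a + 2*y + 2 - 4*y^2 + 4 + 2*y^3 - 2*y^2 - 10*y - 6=-144*a^2 + 24*a + 2*y^3 + y^2*(-18*a - 6) + y*(36*a^2 + 66*a - 8)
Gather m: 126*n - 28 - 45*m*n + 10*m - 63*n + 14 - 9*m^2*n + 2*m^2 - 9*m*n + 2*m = m^2*(2 - 9*n) + m*(12 - 54*n) + 63*n - 14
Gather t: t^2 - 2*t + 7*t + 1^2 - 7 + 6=t^2 + 5*t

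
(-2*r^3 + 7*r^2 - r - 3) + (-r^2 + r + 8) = -2*r^3 + 6*r^2 + 5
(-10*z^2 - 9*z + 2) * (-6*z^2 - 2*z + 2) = 60*z^4 + 74*z^3 - 14*z^2 - 22*z + 4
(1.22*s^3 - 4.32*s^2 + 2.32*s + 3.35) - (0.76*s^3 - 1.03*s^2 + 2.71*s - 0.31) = 0.46*s^3 - 3.29*s^2 - 0.39*s + 3.66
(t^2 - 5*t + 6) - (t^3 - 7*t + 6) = -t^3 + t^2 + 2*t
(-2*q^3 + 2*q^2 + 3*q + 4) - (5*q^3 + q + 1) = -7*q^3 + 2*q^2 + 2*q + 3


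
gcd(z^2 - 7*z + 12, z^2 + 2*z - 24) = z - 4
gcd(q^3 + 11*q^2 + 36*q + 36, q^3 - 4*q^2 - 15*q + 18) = q + 3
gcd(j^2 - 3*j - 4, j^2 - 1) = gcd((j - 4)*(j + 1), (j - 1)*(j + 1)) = j + 1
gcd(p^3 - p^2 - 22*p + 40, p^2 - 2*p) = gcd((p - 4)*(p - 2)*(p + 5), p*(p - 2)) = p - 2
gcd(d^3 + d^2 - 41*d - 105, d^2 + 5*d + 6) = d + 3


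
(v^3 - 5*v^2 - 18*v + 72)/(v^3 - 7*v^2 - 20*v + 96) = (v - 6)/(v - 8)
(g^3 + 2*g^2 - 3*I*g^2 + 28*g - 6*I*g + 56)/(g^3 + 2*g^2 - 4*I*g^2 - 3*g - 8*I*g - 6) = (g^2 - 3*I*g + 28)/(g^2 - 4*I*g - 3)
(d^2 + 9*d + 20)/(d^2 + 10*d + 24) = (d + 5)/(d + 6)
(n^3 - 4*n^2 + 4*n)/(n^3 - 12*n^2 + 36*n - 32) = n/(n - 8)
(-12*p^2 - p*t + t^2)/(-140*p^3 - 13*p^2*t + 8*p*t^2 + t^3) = (3*p + t)/(35*p^2 + 12*p*t + t^2)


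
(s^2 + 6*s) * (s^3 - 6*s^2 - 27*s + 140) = s^5 - 63*s^3 - 22*s^2 + 840*s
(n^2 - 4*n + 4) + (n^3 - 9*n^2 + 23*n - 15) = n^3 - 8*n^2 + 19*n - 11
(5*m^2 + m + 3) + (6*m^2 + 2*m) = 11*m^2 + 3*m + 3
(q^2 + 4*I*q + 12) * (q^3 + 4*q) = q^5 + 4*I*q^4 + 16*q^3 + 16*I*q^2 + 48*q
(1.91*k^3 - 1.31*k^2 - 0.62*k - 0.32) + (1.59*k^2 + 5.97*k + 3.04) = 1.91*k^3 + 0.28*k^2 + 5.35*k + 2.72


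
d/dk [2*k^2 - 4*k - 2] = 4*k - 4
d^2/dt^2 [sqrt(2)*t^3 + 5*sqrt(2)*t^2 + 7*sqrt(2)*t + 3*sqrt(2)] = sqrt(2)*(6*t + 10)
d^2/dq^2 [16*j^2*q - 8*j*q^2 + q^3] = -16*j + 6*q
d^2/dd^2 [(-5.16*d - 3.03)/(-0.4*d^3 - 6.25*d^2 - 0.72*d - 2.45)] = (4.9536*d^5 + 83.2176*d^4 + 521.35284*d^3 + 654.71049*d^2 - 410.0814*d - 107.856726)/(0.064*d^9 + 3.0*d^8 + 47.2206*d^7 + 256.116625*d^6 + 121.74708*d^5 + 301.062975*d^4 + 73.726248*d^3 + 116.357115*d^2 + 12.9654*d + 14.706125)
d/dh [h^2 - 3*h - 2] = 2*h - 3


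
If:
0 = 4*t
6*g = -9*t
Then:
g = 0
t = 0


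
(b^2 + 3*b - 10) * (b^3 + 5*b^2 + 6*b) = b^5 + 8*b^4 + 11*b^3 - 32*b^2 - 60*b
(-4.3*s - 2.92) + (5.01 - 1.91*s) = 2.09 - 6.21*s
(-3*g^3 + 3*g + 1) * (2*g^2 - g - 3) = -6*g^5 + 3*g^4 + 15*g^3 - g^2 - 10*g - 3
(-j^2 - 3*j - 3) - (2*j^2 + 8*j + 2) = -3*j^2 - 11*j - 5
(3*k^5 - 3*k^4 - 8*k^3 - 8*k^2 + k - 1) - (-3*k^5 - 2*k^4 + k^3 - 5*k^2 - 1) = 6*k^5 - k^4 - 9*k^3 - 3*k^2 + k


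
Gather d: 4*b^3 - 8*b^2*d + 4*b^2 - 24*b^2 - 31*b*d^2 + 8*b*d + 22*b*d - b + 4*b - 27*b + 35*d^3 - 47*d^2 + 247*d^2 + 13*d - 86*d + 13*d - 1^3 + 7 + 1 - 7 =4*b^3 - 20*b^2 - 24*b + 35*d^3 + d^2*(200 - 31*b) + d*(-8*b^2 + 30*b - 60)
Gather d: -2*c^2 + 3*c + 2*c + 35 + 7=-2*c^2 + 5*c + 42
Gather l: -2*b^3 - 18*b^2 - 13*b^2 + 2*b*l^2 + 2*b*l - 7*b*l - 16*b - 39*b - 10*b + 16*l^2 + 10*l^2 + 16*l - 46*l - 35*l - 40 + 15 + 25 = -2*b^3 - 31*b^2 - 65*b + l^2*(2*b + 26) + l*(-5*b - 65)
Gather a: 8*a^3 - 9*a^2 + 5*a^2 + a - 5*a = 8*a^3 - 4*a^2 - 4*a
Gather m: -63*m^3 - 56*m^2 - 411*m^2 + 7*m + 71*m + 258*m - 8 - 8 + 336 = -63*m^3 - 467*m^2 + 336*m + 320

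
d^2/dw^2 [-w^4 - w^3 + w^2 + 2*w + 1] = -12*w^2 - 6*w + 2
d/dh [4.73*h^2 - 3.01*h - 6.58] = 9.46*h - 3.01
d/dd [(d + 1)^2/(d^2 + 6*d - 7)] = 4*(d^2 - 4*d - 5)/(d^4 + 12*d^3 + 22*d^2 - 84*d + 49)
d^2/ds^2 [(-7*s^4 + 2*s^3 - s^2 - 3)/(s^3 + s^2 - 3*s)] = 2*(-31*s^6 + 81*s^5 - 216*s^4 - 9*s^3 + 18*s^2 + 27*s - 27)/(s^3*(s^6 + 3*s^5 - 6*s^4 - 17*s^3 + 18*s^2 + 27*s - 27))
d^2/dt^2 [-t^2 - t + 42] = -2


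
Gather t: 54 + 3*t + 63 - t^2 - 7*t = -t^2 - 4*t + 117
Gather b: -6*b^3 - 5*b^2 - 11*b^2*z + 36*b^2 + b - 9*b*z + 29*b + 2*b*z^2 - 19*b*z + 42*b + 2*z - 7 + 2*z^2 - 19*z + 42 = -6*b^3 + b^2*(31 - 11*z) + b*(2*z^2 - 28*z + 72) + 2*z^2 - 17*z + 35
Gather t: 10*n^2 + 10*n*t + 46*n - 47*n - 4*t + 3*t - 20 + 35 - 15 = 10*n^2 - n + t*(10*n - 1)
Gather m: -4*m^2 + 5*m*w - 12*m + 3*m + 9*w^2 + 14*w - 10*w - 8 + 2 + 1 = -4*m^2 + m*(5*w - 9) + 9*w^2 + 4*w - 5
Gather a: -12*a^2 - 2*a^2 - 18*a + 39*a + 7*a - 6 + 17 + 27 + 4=-14*a^2 + 28*a + 42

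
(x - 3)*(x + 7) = x^2 + 4*x - 21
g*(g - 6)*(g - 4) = g^3 - 10*g^2 + 24*g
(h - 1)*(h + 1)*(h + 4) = h^3 + 4*h^2 - h - 4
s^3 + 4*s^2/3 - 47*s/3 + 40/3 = (s - 8/3)*(s - 1)*(s + 5)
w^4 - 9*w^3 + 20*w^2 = w^2*(w - 5)*(w - 4)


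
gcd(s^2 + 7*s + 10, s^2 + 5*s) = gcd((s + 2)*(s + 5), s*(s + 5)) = s + 5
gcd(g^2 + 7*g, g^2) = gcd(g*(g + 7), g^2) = g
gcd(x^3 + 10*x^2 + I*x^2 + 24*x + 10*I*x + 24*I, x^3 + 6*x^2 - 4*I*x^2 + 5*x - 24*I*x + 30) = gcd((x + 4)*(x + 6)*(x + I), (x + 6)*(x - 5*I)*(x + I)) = x^2 + x*(6 + I) + 6*I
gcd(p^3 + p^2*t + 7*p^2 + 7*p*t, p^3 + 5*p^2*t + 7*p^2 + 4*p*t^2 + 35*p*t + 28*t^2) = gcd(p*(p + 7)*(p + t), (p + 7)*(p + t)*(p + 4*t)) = p^2 + p*t + 7*p + 7*t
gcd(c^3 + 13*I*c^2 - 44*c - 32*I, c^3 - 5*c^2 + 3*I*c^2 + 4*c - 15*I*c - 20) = c + 4*I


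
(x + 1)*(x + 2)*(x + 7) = x^3 + 10*x^2 + 23*x + 14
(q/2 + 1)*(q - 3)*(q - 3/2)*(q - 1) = q^4/2 - 7*q^3/4 - q^2 + 27*q/4 - 9/2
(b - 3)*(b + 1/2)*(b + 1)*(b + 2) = b^4 + b^3/2 - 7*b^2 - 19*b/2 - 3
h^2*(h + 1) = h^3 + h^2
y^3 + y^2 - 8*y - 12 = (y - 3)*(y + 2)^2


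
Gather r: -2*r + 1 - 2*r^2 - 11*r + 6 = -2*r^2 - 13*r + 7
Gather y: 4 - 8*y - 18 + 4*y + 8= -4*y - 6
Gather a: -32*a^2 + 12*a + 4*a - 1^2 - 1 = -32*a^2 + 16*a - 2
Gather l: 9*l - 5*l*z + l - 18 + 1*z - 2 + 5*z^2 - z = l*(10 - 5*z) + 5*z^2 - 20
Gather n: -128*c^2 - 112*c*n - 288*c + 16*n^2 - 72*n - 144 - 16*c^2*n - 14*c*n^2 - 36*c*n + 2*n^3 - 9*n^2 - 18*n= -128*c^2 - 288*c + 2*n^3 + n^2*(7 - 14*c) + n*(-16*c^2 - 148*c - 90) - 144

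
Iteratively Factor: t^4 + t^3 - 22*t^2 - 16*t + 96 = (t + 4)*(t^3 - 3*t^2 - 10*t + 24) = (t - 2)*(t + 4)*(t^2 - t - 12) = (t - 2)*(t + 3)*(t + 4)*(t - 4)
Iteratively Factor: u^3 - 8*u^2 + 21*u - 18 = (u - 3)*(u^2 - 5*u + 6) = (u - 3)^2*(u - 2)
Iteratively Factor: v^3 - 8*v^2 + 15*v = (v - 3)*(v^2 - 5*v) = v*(v - 3)*(v - 5)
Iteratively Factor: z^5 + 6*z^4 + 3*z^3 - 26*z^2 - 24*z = (z + 3)*(z^4 + 3*z^3 - 6*z^2 - 8*z) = (z + 1)*(z + 3)*(z^3 + 2*z^2 - 8*z) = (z + 1)*(z + 3)*(z + 4)*(z^2 - 2*z) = z*(z + 1)*(z + 3)*(z + 4)*(z - 2)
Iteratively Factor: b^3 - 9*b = (b - 3)*(b^2 + 3*b) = b*(b - 3)*(b + 3)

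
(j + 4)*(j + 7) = j^2 + 11*j + 28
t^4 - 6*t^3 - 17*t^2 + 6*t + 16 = (t - 8)*(t - 1)*(t + 1)*(t + 2)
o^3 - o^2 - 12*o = o*(o - 4)*(o + 3)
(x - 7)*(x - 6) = x^2 - 13*x + 42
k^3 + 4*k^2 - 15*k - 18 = (k - 3)*(k + 1)*(k + 6)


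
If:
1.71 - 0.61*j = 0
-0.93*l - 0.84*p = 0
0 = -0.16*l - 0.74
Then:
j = 2.80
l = -4.62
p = 5.12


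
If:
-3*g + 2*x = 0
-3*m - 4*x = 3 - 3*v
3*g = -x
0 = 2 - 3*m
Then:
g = 0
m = 2/3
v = 5/3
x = 0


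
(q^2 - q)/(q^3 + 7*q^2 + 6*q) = (q - 1)/(q^2 + 7*q + 6)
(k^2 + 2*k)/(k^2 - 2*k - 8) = k/(k - 4)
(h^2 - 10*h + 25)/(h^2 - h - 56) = (-h^2 + 10*h - 25)/(-h^2 + h + 56)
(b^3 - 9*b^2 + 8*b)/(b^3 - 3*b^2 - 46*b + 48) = b/(b + 6)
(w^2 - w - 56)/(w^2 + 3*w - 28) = (w - 8)/(w - 4)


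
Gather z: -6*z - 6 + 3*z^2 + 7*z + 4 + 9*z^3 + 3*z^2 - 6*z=9*z^3 + 6*z^2 - 5*z - 2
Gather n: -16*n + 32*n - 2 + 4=16*n + 2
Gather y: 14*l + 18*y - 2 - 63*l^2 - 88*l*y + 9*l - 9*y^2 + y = -63*l^2 + 23*l - 9*y^2 + y*(19 - 88*l) - 2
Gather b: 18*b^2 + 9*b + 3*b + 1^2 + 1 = 18*b^2 + 12*b + 2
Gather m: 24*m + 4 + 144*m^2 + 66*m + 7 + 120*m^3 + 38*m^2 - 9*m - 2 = 120*m^3 + 182*m^2 + 81*m + 9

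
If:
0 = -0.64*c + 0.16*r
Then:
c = 0.25*r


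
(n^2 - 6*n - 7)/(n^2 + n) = (n - 7)/n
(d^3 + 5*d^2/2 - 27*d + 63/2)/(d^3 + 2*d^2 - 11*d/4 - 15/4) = 2*(d^2 + 4*d - 21)/(2*d^2 + 7*d + 5)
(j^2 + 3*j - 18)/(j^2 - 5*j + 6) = (j + 6)/(j - 2)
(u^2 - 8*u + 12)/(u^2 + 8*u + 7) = (u^2 - 8*u + 12)/(u^2 + 8*u + 7)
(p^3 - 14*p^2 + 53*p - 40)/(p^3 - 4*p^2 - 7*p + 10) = (p - 8)/(p + 2)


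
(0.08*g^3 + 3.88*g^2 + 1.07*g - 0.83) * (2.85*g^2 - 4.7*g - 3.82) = 0.228*g^5 + 10.682*g^4 - 15.4921*g^3 - 22.2161*g^2 - 0.1864*g + 3.1706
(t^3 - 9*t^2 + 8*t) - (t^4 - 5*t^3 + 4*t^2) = -t^4 + 6*t^3 - 13*t^2 + 8*t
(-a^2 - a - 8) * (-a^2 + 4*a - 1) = a^4 - 3*a^3 + 5*a^2 - 31*a + 8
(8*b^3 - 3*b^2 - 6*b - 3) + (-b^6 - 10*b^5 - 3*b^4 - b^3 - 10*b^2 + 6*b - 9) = -b^6 - 10*b^5 - 3*b^4 + 7*b^3 - 13*b^2 - 12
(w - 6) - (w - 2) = -4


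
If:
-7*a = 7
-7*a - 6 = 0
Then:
No Solution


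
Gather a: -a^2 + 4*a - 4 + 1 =-a^2 + 4*a - 3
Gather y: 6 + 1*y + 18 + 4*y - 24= 5*y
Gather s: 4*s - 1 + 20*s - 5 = 24*s - 6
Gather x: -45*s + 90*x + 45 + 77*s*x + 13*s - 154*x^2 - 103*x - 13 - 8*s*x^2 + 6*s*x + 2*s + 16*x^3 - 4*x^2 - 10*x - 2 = -30*s + 16*x^3 + x^2*(-8*s - 158) + x*(83*s - 23) + 30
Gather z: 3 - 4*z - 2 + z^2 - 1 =z^2 - 4*z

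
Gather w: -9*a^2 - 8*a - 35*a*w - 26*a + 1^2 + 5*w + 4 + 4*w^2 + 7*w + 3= -9*a^2 - 34*a + 4*w^2 + w*(12 - 35*a) + 8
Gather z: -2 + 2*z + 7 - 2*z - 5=0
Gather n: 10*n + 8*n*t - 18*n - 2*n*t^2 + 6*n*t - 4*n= n*(-2*t^2 + 14*t - 12)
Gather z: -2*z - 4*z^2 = -4*z^2 - 2*z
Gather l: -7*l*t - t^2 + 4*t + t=-7*l*t - t^2 + 5*t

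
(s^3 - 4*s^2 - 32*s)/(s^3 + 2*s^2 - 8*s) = (s - 8)/(s - 2)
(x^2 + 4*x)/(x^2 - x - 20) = x/(x - 5)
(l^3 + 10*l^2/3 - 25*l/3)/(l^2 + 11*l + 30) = l*(3*l - 5)/(3*(l + 6))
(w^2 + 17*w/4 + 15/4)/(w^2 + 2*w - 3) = (w + 5/4)/(w - 1)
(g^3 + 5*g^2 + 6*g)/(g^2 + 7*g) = (g^2 + 5*g + 6)/(g + 7)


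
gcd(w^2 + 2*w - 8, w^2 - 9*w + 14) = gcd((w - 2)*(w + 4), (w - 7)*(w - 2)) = w - 2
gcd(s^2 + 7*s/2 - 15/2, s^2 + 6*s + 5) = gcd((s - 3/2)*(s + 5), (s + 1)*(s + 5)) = s + 5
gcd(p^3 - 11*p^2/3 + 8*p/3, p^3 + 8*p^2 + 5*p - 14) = p - 1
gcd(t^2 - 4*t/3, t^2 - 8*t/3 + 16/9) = t - 4/3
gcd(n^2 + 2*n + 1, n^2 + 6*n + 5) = n + 1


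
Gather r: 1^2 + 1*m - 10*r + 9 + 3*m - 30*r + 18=4*m - 40*r + 28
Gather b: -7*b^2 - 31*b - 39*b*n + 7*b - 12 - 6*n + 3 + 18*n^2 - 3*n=-7*b^2 + b*(-39*n - 24) + 18*n^2 - 9*n - 9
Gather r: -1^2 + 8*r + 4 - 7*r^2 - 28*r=-7*r^2 - 20*r + 3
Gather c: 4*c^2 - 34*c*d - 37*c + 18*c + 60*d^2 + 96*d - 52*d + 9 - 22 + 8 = 4*c^2 + c*(-34*d - 19) + 60*d^2 + 44*d - 5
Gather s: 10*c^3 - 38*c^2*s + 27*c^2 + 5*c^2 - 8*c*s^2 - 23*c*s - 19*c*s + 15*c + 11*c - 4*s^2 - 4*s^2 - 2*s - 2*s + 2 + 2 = 10*c^3 + 32*c^2 + 26*c + s^2*(-8*c - 8) + s*(-38*c^2 - 42*c - 4) + 4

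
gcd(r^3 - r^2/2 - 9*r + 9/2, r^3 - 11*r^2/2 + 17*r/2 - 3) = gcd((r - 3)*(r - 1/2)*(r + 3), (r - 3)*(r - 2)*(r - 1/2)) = r^2 - 7*r/2 + 3/2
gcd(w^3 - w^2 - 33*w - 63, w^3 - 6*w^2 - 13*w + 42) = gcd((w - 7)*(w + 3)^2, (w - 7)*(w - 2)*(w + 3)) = w^2 - 4*w - 21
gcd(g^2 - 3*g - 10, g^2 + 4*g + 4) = g + 2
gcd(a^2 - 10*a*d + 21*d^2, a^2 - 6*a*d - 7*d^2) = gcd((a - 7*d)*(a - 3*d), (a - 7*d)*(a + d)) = a - 7*d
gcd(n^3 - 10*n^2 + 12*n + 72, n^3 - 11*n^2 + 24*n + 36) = n^2 - 12*n + 36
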